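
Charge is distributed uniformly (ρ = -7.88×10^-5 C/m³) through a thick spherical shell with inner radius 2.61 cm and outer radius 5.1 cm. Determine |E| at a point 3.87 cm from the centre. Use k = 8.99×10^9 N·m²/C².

Use a concentric Gaussian sphere at r = 3.87 cm (within the shell material, 2.61 cm < r < 5.1 cm).
Enclosed charge is the volume from a to r: Q_enc = (4π/3)ρ(r³ − a³) = -1.326e-8 C.
By Gauss's law, ∮E·dA = E·4πr² = Q_enc/ε₀.
E = k|Q_enc|/r² = (8.99×10^9)(1.326×10^-8)/(0.0387)² = 7.96e4 N/C.

|E| ≈ 7.96×10^4 V/m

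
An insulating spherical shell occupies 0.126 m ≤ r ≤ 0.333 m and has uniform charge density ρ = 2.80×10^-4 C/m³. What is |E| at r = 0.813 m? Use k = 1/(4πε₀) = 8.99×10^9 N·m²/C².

Symmetry ⇒ E = E(r) r̂. Gaussian sphere of radius r = 0.813 m (r > 0.333 m, enclosing the whole shell).
Q_enc = ρ·(4π/3)(b³ − a³) = (2.80×10^-4)·(4π/3)·((0.333)³ − (0.126)³) = 4.096e-5 C.
By Gauss's law, ∮E·dA = E·4πr² = Q_enc/ε₀.
E = k|Q_enc|/r² = (8.99×10^9)(4.096×10^-5)/(0.813)² = 5.57×10^5 N/C.

|E| ≈ 5.57×10^5 V/m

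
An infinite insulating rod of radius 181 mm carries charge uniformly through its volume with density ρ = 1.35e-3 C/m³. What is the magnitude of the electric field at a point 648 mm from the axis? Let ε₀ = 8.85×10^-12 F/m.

By cylindrical symmetry E is radial; use a coaxial Gaussian cylinder of radius 648 mm and length L (r > 181 mm, full cross-section enclosed).
λ_enc = ρ·πR² = (1.35e-3)π(0.181)² = 1.389×10^-4 C/m.
By Gauss's law (flux through the curved wall only), E·2πrL = λ_enc L/ε₀.
E = |λ_enc|/(2πε₀r) = (1.389×10^-4)/(2π·8.85×10^-12·0.648) = 3.86×10^6 N/C.

|E| ≈ 3.86e6 N/C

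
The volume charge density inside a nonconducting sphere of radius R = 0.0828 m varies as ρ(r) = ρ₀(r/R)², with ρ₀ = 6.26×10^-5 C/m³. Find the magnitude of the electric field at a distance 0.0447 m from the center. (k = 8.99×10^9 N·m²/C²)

1.84×10^4 N/C

Take a concentric spherical Gaussian surface of radius r = 0.0447 m (r < R).
Q_enc = ∫₀^r ρ(r')·4πr'² dr' = (4πρ₀/R²) ∫₀^r r'^4 dr' = 4πρ₀ r^5/(5·R²) = 4.095×10^-9 C.
Since E is radial and uniform over the Gaussian sphere, Φ = E·4πr² = Q_enc/ε₀.
E = k|Q_enc|/r² = (8.99×10^9)(4.095×10^-9)/(0.0447)² = 1.84×10^4 N/C.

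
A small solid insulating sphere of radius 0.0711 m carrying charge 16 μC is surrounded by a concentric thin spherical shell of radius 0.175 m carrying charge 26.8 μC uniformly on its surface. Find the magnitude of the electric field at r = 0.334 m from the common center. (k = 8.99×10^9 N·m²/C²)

Use a concentric Gaussian sphere at r = 0.334 m (r > 0.175 m, enclosing both).
Q_enc = (16 μC) + (26.8 μC) = 4.28e-5 C.
Applying ∮E·dA = Q_enc/ε₀ with Φ = E(4πr²):
E = k|Q_enc|/r² = (8.99×10^9)(4.28e-5)/(0.334)² = 3.45×10^6 N/C.

|E| = 3.45×10^6 N/C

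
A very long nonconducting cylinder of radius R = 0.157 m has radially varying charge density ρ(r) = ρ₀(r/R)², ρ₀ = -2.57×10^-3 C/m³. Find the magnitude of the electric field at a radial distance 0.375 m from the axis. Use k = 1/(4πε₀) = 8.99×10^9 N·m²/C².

E = 4.77e6 V/m

Choose a coaxial cylinder of radius r = 0.375 m (arbitrary length L) as the Gaussian surface (r > R, full charge per length enclosed).
λ_enc = 2π ∫₀^R ρ₀(r'/R)^2 r' dr' = 2πρ₀R²/4 = -9.951e-5 C/m.
Applying ∮E·dA = Q_enc/ε₀ with the end caps contributing no flux:
E = 2k|λ_enc|/r = 2(8.99×10^9)(9.951×10^-5)/(0.375) = 4.77×10^6 N/C.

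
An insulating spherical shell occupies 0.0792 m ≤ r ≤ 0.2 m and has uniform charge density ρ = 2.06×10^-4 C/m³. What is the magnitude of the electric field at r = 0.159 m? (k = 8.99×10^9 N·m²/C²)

E ≈ 1.08×10^6 N/C

Use a concentric Gaussian sphere at r = 0.159 m (within the shell material, 0.0792 m < r < 0.2 m).
Enclosed charge is the volume from a to r: Q_enc = (4π/3)ρ(r³ − a³) = 3.04×10^-6 C.
Since E is radial and uniform over the Gaussian sphere, Φ = E·4πr² = Q_enc/ε₀.
E = k|Q_enc|/r² = (8.99×10^9)(3.04e-6)/(0.159)² = 1.08×10^6 N/C.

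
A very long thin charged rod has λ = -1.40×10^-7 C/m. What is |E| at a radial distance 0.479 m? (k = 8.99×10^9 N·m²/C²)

E ≈ 5.26×10^3 V/m

Coaxial Gaussian cylinder, radius r = 0.479 m, length L.
Q_enc = λL, so λ_enc = -1.40×10^-7 C/m.
By Gauss's law (flux through the curved wall only), E·2πrL = λ_enc L/ε₀.
E = 2k|λ_enc|/r = 2(8.99×10^9)(1.40×10^-7)/(0.479) = 5.26×10^3 N/C.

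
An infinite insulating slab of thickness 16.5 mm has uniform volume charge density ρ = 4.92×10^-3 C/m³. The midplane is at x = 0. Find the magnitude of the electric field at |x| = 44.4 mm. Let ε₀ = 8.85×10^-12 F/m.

The point |x| = 44.4 mm lies outside the slab (half-thickness 0.00825 m). A symmetric pillbox spanning the full slab encloses Q_enc = ρ·d·A.
Flux = 2EA ⇒ E = |ρ|d/(2ε₀), independent of distance outside.
E = (4.92×10^-3)(0.0165)/(2·8.85×10^-12) = 4.59e6 N/C.

4.59×10^6 N/C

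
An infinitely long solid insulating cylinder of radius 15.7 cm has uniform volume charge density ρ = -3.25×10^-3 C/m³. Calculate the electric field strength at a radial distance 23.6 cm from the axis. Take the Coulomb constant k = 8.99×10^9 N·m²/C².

Choose a coaxial cylinder of radius r = 23.6 cm (arbitrary length L) as the Gaussian surface (r > 15.7 cm, full cross-section enclosed).
λ_enc = ρ·πR² = (-3.25e-3)π(0.157)² = -2.517e-4 C/m.
By Gauss's law (flux through the curved wall only), E·2πrL = λ_enc L/ε₀.
E = 2k|λ_enc|/r = 2(8.99×10^9)(2.517×10^-4)/(0.236) = 1.92×10^7 N/C.

E = 1.92×10^7 N/C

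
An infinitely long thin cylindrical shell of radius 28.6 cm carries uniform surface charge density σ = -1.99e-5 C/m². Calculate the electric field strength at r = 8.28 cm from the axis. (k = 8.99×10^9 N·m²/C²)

E = 0

Coaxial Gaussian cylinder, radius r = 8.28 cm, length L (r < 28.6 cm, inside the shell).
All the surface charge lies outside this cylinder: Q_enc = 0, hence E = 0.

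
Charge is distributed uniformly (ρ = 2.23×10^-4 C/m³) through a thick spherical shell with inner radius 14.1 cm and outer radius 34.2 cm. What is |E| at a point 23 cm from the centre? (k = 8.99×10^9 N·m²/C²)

Symmetry ⇒ E = E(r) r̂. Gaussian sphere of radius r = 23 cm (within the shell material, 14.1 cm < r < 34.2 cm).
Enclosed charge is the volume from a to r: Q_enc = (4π/3)ρ(r³ − a³) = 8.747e-6 C.
By Gauss's law, ∮E·dA = E·4πr² = Q_enc/ε₀.
E = k|Q_enc|/r² = (8.99×10^9)(8.747e-6)/(0.23)² = 1.49×10^6 N/C.

|E| = 1.49×10^6 V/m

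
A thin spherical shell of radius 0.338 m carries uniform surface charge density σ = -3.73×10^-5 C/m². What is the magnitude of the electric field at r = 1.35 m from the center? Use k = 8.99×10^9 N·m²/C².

E ≈ 2.64×10^5 N/C

Symmetry ⇒ E = E(r) r̂. Gaussian sphere of radius r = 1.35 m (r > 0.338 m).
The entire shell is enclosed: Q_enc = σ·4πR² = (-3.73e-5)·4π·(0.338)² = -5.355e-5 C.
Since E is radial and uniform over the Gaussian sphere, Φ = E·4πr² = Q_enc/ε₀.
E = k|Q_enc|/r² = (8.99×10^9)(5.355e-5)/(1.35)² = 2.64e5 N/C.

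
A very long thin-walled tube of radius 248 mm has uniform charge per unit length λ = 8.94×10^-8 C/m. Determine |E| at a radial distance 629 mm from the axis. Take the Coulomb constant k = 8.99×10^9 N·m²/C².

E ≈ 2.56×10^3 N/C

Coaxial Gaussian cylinder, radius r = 629 mm, length L (r > 248 mm).
The full line charge is enclosed: λ_enc = 8.94e-8 C/m.
Gauss's law: E·2πrL = λ_enc L/ε₀.
E = 2k|λ_enc|/r = 2(8.99×10^9)(8.94×10^-8)/(0.629) = 2.56e3 N/C.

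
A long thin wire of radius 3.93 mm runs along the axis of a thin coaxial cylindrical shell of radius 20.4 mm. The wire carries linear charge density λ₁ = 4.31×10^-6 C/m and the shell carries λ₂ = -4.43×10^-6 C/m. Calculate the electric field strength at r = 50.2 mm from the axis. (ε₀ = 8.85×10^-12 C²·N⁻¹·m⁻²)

|E| = 4.30×10^4 N/C

Coaxial Gaussian cylinder, radius r = 50.2 mm, length L (r > 20.4 mm, enclosing both).
λ_enc = λ₁ + λ₂ = (4.31e-6) + (-4.43×10^-6) = -1.20×10^-7 C/m.
By Gauss's law (flux through the curved wall only), E·2πrL = λ_enc L/ε₀.
E = |λ_enc|/(2πε₀r) = (1.20×10^-7)/(2π·8.85×10^-12·0.0502) = 4.30×10^4 N/C.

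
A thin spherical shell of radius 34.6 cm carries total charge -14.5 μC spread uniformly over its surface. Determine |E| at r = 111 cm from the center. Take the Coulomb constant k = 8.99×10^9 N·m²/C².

|E| ≈ 1.06×10^5 N/C

Symmetry ⇒ E = E(r) r̂. Gaussian sphere of radius r = 111 cm (r > 34.6 cm).
The entire shell is enclosed: Q_enc = -1.45×10^-5 C.
Gauss's law: E·4πr² = Q_enc/ε₀.
E = k|Q_enc|/r² = (8.99×10^9)(1.45×10^-5)/(1.11)² = 1.06e5 N/C.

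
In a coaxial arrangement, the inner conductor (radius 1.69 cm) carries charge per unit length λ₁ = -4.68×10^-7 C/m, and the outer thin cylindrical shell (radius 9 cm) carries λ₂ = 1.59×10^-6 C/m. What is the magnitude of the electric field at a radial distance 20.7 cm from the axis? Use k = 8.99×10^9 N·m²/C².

By cylindrical symmetry E is radial; use a coaxial Gaussian cylinder of radius 20.7 cm and length L (r > 9 cm, enclosing both).
λ_enc = λ₁ + λ₂ = (-4.68×10^-7) + (1.59×10^-6) = 1.122×10^-6 C/m.
Applying ∮E·dA = Q_enc/ε₀ with the end caps contributing no flux:
E = 2k|λ_enc|/r = 2(8.99×10^9)(1.122×10^-6)/(0.207) = 9.75e4 N/C.

|E| ≈ 9.75×10^4 V/m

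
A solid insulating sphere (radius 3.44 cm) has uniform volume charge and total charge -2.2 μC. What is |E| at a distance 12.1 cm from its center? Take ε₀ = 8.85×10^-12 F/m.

E = 1.35e6 N/C

Take a concentric spherical Gaussian surface of radius r = 12.1 cm (r > R, so the entire charge is enclosed).
Q_enc = -2.2 μC = -2.20×10^-6 C.
By Gauss's law, ∮E·dA = E·4πr² = Q_enc/ε₀.
E = |Q_enc|/(4πε₀r²) = (2.20e-6)/(4π·8.85×10^-12·(0.121)²) = 1.35×10^6 N/C.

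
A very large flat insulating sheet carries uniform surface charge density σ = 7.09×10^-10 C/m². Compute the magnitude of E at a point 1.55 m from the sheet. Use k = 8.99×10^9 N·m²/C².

The symmetry is planar: E is normal to the sheet and the same magnitude on both sides. Take a pillbox straddling the sheet with end-cap area A.
Only the two end caps contribute flux: Φ = 2EA. With Q_enc = σA, Gauss's law gives E = |σ|/(2ε₀).
E = 2πk|σ| = 2π(8.99×10^9)(7.09×10^-10) = 40 N/C.

|E| = 40 V/m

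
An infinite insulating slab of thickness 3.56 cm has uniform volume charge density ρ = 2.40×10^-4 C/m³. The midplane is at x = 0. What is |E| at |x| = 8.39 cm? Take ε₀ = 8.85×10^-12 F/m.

|E| = 4.83×10^5 N/C

The point |x| = 8.39 cm lies outside the slab (half-thickness 0.0178 m). A symmetric pillbox spanning the full slab encloses Q_enc = ρ·d·A.
Flux = 2EA ⇒ E = |ρ|d/(2ε₀), independent of distance outside.
E = (2.40e-4)(0.0356)/(2·8.85×10^-12) = 4.83×10^5 N/C.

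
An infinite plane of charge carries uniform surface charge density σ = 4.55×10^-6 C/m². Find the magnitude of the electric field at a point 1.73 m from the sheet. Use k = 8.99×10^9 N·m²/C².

Choose a cylindrical pillbox piercing the sheet, end faces (area A) parallel to it.
Flux Φ = 2EA and Q_enc = σA, so 2EA = σA/ε₀ ⇒ E = |σ|/(2ε₀), independent of distance.
E = 2πk|σ| = 2π(8.99×10^9)(4.55×10^-6) = 2.57×10^5 N/C.

2.57×10^5 V/m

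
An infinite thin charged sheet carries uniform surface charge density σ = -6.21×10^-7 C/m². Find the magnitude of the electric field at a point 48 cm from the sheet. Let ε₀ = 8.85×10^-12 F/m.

The symmetry is planar: E is normal to the sheet and the same magnitude on both sides. Take a pillbox straddling the sheet with end-cap area A.
Flux Φ = 2EA and Q_enc = σA, so 2EA = σA/ε₀ ⇒ E = |σ|/(2ε₀), independent of distance.
E = |σ|/(2ε₀) = (6.21×10^-7)/(2·8.85×10^-12) = 3.51e4 N/C.

E = 3.51×10^4 V/m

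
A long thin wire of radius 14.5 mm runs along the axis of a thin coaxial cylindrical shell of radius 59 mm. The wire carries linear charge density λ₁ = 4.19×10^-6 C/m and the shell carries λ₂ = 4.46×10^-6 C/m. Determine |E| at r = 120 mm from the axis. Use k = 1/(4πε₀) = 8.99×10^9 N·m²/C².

Take a coaxial cylindrical Gaussian surface of radius r = 120 mm and length L (r > 59 mm, enclosing both).
λ_enc = λ₁ + λ₂ = (4.19e-6) + (4.46e-6) = 8.65×10^-6 C/m.
Since E is radial and uniform over the curved surface, Φ = E·2πrL = Q_enc/ε₀ = λ_enc L/ε₀.
E = 2k|λ_enc|/r = 2(8.99×10^9)(8.65e-6)/(0.12) = 1.30e6 N/C.

1.30×10^6 V/m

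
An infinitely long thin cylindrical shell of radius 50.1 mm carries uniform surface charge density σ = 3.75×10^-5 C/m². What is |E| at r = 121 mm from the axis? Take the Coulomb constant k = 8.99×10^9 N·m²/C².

|E| = 1.75×10^6 N/C

Choose a coaxial cylinder of radius r = 121 mm (arbitrary length L) as the Gaussian surface (r > 50.1 mm).
The whole shell is enclosed: λ_enc = σ·2πR = (3.75e-5)·2π·(0.0501) = 1.18e-5 C/m.
Since E is radial and uniform over the curved surface, Φ = E·2πrL = Q_enc/ε₀ = λ_enc L/ε₀.
E = 2k|λ_enc|/r = 2(8.99×10^9)(1.18×10^-5)/(0.121) = 1.75e6 N/C.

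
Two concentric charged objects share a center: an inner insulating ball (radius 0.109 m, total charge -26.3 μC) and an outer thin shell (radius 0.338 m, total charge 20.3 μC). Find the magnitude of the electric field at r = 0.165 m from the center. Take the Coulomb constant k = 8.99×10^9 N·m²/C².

E = 8.68e6 N/C

Take a concentric spherical Gaussian surface of radius r = 0.165 m (between the bodies, 0.109 m < r < 0.338 m).
Only the inner charge is enclosed; the outer shell contributes nothing inside itself. Q_enc = -26.3 μC = -2.63e-5 C.
Applying ∮E·dA = Q_enc/ε₀ with Φ = E(4πr²):
E = k|Q_enc|/r² = (8.99×10^9)(2.63×10^-5)/(0.165)² = 8.68×10^6 N/C.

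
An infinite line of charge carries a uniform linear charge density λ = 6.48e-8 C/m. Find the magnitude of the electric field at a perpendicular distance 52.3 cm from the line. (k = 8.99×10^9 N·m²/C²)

Coaxial Gaussian cylinder, radius r = 52.3 cm, length L.
Q_enc = λL, so λ_enc = 6.48×10^-8 C/m.
Gauss's law: E·2πrL = λ_enc L/ε₀.
E = 2k|λ_enc|/r = 2(8.99×10^9)(6.48×10^-8)/(0.523) = 2.23×10^3 N/C.

|E| = 2.23×10^3 N/C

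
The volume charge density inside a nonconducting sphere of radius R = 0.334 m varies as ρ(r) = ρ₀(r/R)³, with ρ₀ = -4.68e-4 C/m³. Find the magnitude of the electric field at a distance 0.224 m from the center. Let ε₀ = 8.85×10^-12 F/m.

|E| ≈ 5.96×10^5 N/C

Symmetry ⇒ E = E(r) r̂. Gaussian sphere of radius r = 0.224 m (r < R).
Q_enc = ∫₀^r ρ(r')·4πr'² dr' = (4πρ₀/R³) ∫₀^r r'^5 dr' = 4πρ₀ r^6/(6·R³) = -3.323×10^-6 C.
Gauss's law: E·4πr² = Q_enc/ε₀.
E = |Q_enc|/(4πε₀r²) = (3.323e-6)/(4π·8.85×10^-12·(0.224)²) = 5.96×10^5 N/C.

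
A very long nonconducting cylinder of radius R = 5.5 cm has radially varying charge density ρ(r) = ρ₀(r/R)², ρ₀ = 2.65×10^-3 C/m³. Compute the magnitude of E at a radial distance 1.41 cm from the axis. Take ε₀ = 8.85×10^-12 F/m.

|E| = 6.94×10^4 N/C

By cylindrical symmetry E is radial; use a coaxial Gaussian cylinder of radius 1.41 cm and length L (r < R).
λ_enc = ∫₀^r ρ(r')·2πr' dr' = (2πρ₀/R²)·r^4/4 = 5.439×10^-8 C/m.
Applying ∮E·dA = Q_enc/ε₀ with the end caps contributing no flux:
E = |λ_enc|/(2πε₀r) = (5.439×10^-8)/(2π·8.85×10^-12·0.0141) = 6.94×10^4 N/C.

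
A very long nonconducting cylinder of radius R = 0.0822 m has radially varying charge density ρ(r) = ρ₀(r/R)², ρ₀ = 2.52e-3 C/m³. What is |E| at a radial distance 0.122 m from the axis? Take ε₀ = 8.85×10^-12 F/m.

3.94×10^6 V/m

Coaxial Gaussian cylinder, radius r = 0.122 m, length L (r > R, full charge per length enclosed).
λ_enc = 2π ∫₀^R ρ₀(r'/R)^2 r' dr' = 2πρ₀R²/4 = 2.675e-5 C/m.
Applying ∮E·dA = Q_enc/ε₀ with the end caps contributing no flux:
E = |λ_enc|/(2πε₀r) = (2.675×10^-5)/(2π·8.85×10^-12·0.122) = 3.94×10^6 N/C.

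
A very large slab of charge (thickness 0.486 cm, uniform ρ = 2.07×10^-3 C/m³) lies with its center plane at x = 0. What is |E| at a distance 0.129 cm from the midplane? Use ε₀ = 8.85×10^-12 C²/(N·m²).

|E| = 3.02×10^5 N/C

By symmetry E is perpendicular to the slab. A Gaussian pillbox from −0.129 cm to +0.129 cm (face area A) lies entirely within the slab.
Q_enc = ρ·(2x)·A and flux = 2EA, so 2EA = 2ρxA/ε₀ ⇒ E = |ρ|x/ε₀.
E = (2.07×10^-3)(0.00129)/(8.85×10^-12) = 3.02×10^5 N/C.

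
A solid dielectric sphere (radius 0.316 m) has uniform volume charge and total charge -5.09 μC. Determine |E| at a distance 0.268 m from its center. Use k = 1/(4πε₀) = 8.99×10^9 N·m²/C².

Use a concentric Gaussian sphere at r = 0.268 m (r < R).
For a uniform sphere the enclosed fraction is (r/R)³, so Q_enc = (-5.09 μC)(0.268/0.316)³ = -3.105e-6 C.
By Gauss's law, ∮E·dA = E·4πr² = Q_enc/ε₀.
E = k|Q_enc|/r² = (8.99×10^9)(3.105e-6)/(0.268)² = 3.89e5 N/C.

|E| ≈ 3.89×10^5 N/C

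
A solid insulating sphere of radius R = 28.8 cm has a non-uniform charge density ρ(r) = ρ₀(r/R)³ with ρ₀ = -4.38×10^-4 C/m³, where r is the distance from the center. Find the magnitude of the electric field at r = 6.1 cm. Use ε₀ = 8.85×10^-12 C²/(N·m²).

4.78e3 N/C

Use a concentric Gaussian sphere at r = 6.1 cm (r < R).
Q_enc = ∫₀^r ρ(r')·4πr'² dr' = (4πρ₀/R³) ∫₀^r r'^5 dr' = 4πρ₀ r^6/(6·R³) = -1.978e-9 C.
Since E is radial and uniform over the Gaussian sphere, Φ = E·4πr² = Q_enc/ε₀.
E = |Q_enc|/(4πε₀r²) = (1.978×10^-9)/(4π·8.85×10^-12·(0.061)²) = 4.78e3 N/C.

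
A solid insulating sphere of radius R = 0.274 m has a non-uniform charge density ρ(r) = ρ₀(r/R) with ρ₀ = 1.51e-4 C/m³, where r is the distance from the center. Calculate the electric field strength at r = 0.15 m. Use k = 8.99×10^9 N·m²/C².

Take a concentric spherical Gaussian surface of radius r = 0.15 m (r < R).
Integrate the density: Q_enc = 4π ∫₀^r ρ₀(r'/R)^1 r'² dr' = 4πρ₀ r^4/(4·R) = 8.765×10^-7 C.
By Gauss's law, ∮E·dA = E·4πr² = Q_enc/ε₀.
E = k|Q_enc|/r² = (8.99×10^9)(8.765e-7)/(0.15)² = 3.50×10^5 N/C.

|E| = 3.50×10^5 V/m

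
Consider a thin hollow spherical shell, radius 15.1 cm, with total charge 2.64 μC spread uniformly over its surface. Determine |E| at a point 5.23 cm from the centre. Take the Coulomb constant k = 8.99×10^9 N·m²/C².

|E| = 0 N/C

Take a concentric spherical Gaussian surface of radius r = 5.23 cm (inside the shell, r < 15.1 cm).
All the charge is outside the Gaussian surface: Q_enc = 0, hence E = 0 everywhere inside the shell.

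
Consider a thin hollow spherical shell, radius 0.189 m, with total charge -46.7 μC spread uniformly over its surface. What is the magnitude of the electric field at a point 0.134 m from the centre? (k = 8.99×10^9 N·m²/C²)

By spherical symmetry E is radial; choose a Gaussian sphere of radius r = 0.134 m (inside the shell, r < 0.189 m).
No charge lies within this surface, so Q_enc = 0 and Gauss's law gives E·4πr² = 0 ⇒ E = 0.

|E| = 0 N/C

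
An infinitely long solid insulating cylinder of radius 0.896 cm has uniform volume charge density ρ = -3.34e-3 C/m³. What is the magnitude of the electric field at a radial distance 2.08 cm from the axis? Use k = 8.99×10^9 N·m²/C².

Take a coaxial cylindrical Gaussian surface of radius r = 2.08 cm and length L (r > 0.896 cm, full cross-section enclosed).
λ_enc = ρ·πR² = (-3.34e-3)π(0.00896)² = -8.424×10^-7 C/m.
Applying ∮E·dA = Q_enc/ε₀ with the end caps contributing no flux:
E = 2k|λ_enc|/r = 2(8.99×10^9)(8.424e-7)/(0.0208) = 7.28×10^5 N/C.

E = 7.28×10^5 N/C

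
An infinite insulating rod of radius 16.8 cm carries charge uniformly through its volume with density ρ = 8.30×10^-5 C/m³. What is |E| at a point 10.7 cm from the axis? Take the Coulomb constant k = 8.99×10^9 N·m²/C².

E ≈ 5.02×10^5 N/C

Coaxial Gaussian cylinder, radius r = 10.7 cm, length L (r < R).
Enclosed charge per unit length: λ_enc = ρ·πr² = (8.30×10^-5)π(0.107)² = 2.985×10^-6 C/m.
Applying ∮E·dA = Q_enc/ε₀ with the end caps contributing no flux:
E = 2k|λ_enc|/r = 2(8.99×10^9)(2.985×10^-6)/(0.107) = 5.02e5 N/C.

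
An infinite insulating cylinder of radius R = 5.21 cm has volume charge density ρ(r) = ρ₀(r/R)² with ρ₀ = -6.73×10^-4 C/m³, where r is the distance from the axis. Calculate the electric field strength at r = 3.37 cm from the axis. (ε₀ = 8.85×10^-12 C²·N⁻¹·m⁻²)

2.68×10^5 V/m

Take a coaxial cylindrical Gaussian surface of radius r = 3.37 cm and length L (r < R).
Integrating ρ over the cross-section to radius r: λ_enc = (2πρ₀/R²) ∫₀^r r'^3 dr' = 2πρ₀ r^4/(4·R²) = -5.023e-7 C/m.
Gauss's law: E·2πrL = λ_enc L/ε₀.
E = |λ_enc|/(2πε₀r) = (5.023e-7)/(2π·8.85×10^-12·0.0337) = 2.68×10^5 N/C.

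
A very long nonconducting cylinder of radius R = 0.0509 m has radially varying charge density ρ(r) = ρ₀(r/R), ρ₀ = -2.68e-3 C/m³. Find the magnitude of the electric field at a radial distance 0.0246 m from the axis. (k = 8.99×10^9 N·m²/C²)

Coaxial Gaussian cylinder, radius r = 0.0246 m, length L (r < R).
Integrating ρ over the cross-section to radius r: λ_enc = (2πρ₀/R) ∫₀^r r'^2 dr' = 2πρ₀ r^3/(3·R) = -1.642×10^-6 C/m.
Applying ∮E·dA = Q_enc/ε₀ with the end caps contributing no flux:
E = 2k|λ_enc|/r = 2(8.99×10^9)(1.642×10^-6)/(0.0246) = 1.20e6 N/C.

E = 1.20×10^6 N/C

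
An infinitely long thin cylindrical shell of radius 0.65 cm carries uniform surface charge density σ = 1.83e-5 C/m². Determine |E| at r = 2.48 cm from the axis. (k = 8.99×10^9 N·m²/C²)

Coaxial Gaussian cylinder, radius r = 2.48 cm, length L (r > 0.65 cm).
The whole shell is enclosed: λ_enc = σ·2πR = (1.83e-5)·2π·(0.0065) = 7.474×10^-7 C/m.
Gauss's law: E·2πrL = λ_enc L/ε₀.
E = 2k|λ_enc|/r = 2(8.99×10^9)(7.474×10^-7)/(0.0248) = 5.42×10^5 N/C.

|E| = 5.42×10^5 N/C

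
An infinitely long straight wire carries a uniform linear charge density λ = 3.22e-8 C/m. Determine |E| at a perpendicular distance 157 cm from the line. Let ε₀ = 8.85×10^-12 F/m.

|E| = 369 N/C

Coaxial Gaussian cylinder, radius r = 157 cm, length L.
Q_enc = λL, so λ_enc = 3.22×10^-8 C/m.
Applying ∮E·dA = Q_enc/ε₀ with the end caps contributing no flux:
E = |λ_enc|/(2πε₀r) = (3.22×10^-8)/(2π·8.85×10^-12·1.57) = 369 N/C.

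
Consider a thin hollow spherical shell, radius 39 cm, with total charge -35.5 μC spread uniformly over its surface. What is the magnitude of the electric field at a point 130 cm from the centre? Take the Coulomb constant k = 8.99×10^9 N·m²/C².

Take a concentric spherical Gaussian surface of radius r = 130 cm (r > 39 cm).
The entire shell is enclosed: Q_enc = -3.55×10^-5 C.
Since E is radial and uniform over the Gaussian sphere, Φ = E·4πr² = Q_enc/ε₀.
E = k|Q_enc|/r² = (8.99×10^9)(3.55×10^-5)/(1.3)² = 1.89×10^5 N/C.

E ≈ 1.89×10^5 N/C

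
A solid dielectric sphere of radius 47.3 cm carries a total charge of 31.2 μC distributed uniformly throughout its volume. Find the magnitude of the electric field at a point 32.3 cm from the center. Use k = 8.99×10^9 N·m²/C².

Symmetry ⇒ E = E(r) r̂. Gaussian sphere of radius r = 32.3 cm (r < R).
For a uniform sphere the enclosed fraction is (r/R)³, so Q_enc = (31.2 μC)(0.323/0.473)³ = 9.935e-6 C.
Applying ∮E·dA = Q_enc/ε₀ with Φ = E(4πr²):
E = k|Q_enc|/r² = (8.99×10^9)(9.935×10^-6)/(0.323)² = 8.56×10^5 N/C.

E = 8.56e5 N/C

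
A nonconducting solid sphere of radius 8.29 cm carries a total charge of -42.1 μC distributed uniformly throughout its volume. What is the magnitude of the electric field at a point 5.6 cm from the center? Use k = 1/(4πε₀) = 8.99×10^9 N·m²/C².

Use a concentric Gaussian sphere at r = 5.6 cm (r < R).
For a uniform sphere the enclosed fraction is (r/R)³, so Q_enc = (-42.1 μC)(0.056/0.0829)³ = -1.298×10^-5 C.
Since E is radial and uniform over the Gaussian sphere, Φ = E·4πr² = Q_enc/ε₀.
E = k|Q_enc|/r² = (8.99×10^9)(1.298×10^-5)/(0.056)² = 3.72×10^7 N/C.

|E| ≈ 3.72e7 N/C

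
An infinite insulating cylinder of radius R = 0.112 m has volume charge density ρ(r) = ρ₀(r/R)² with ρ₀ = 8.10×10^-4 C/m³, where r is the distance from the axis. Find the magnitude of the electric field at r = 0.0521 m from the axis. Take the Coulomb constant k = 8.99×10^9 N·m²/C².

Coaxial Gaussian cylinder, radius r = 0.0521 m, length L (r < R).
λ_enc = ∫₀^r ρ(r')·2πr' dr' = (2πρ₀/R²)·r^4/4 = 7.473×10^-7 C/m.
By Gauss's law (flux through the curved wall only), E·2πrL = λ_enc L/ε₀.
E = 2k|λ_enc|/r = 2(8.99×10^9)(7.473×10^-7)/(0.0521) = 2.58e5 N/C.

2.58×10^5 N/C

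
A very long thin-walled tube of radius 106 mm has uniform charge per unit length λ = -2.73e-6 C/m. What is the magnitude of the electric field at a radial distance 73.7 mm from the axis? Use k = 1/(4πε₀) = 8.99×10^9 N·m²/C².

Choose a coaxial cylinder of radius r = 73.7 mm (arbitrary length L) as the Gaussian surface (r < 106 mm, inside the shell).
All the surface charge lies outside this cylinder: Q_enc = 0, hence E = 0.

|E| = 0 N/C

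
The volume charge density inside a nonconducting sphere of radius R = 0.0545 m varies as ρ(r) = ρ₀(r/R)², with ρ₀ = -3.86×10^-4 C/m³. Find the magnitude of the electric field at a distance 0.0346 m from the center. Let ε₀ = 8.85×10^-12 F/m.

|E| = 1.22×10^5 N/C

Take a concentric spherical Gaussian surface of radius r = 0.0346 m (r < R).
Q_enc = ∫₀^r ρ(r')·4πr'² dr' = (4πρ₀/R²) ∫₀^r r'^4 dr' = 4πρ₀ r^5/(5·R²) = -1.62e-8 C.
Applying ∮E·dA = Q_enc/ε₀ with Φ = E(4πr²):
E = |Q_enc|/(4πε₀r²) = (1.62e-8)/(4π·8.85×10^-12·(0.0346)²) = 1.22e5 N/C.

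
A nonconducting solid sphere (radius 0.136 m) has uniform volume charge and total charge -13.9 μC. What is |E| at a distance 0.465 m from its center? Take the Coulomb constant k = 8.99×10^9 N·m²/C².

By spherical symmetry E is radial; choose a Gaussian sphere of radius r = 0.465 m (r > R, so the entire charge is enclosed).
Q_enc = -13.9 μC = -1.39×10^-5 C.
Gauss's law: E·4πr² = Q_enc/ε₀.
E = k|Q_enc|/r² = (8.99×10^9)(1.39×10^-5)/(0.465)² = 5.78e5 N/C.

|E| ≈ 5.78e5 N/C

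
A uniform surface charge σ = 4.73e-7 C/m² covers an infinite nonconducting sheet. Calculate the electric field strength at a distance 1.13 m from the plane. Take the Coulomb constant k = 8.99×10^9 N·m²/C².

E = 2.67×10^4 V/m

By planar symmetry E is perpendicular to the sheet and uniform; use a Gaussian pillbox with flat faces of area A on each side of the sheet.
Only the two end caps contribute flux: Φ = 2EA. With Q_enc = σA, Gauss's law gives E = |σ|/(2ε₀).
E = 2πk|σ| = 2π(8.99×10^9)(4.73×10^-7) = 2.67×10^4 N/C.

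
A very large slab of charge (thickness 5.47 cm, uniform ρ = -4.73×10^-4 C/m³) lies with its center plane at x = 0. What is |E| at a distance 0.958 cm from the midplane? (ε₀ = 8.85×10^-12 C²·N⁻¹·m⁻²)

By symmetry E is perpendicular to the slab. A Gaussian pillbox from −0.958 cm to +0.958 cm (face area A) lies entirely within the slab.
Q_enc = ρ·(2x)·A and flux = 2EA, so 2EA = 2ρxA/ε₀ ⇒ E = |ρ|x/ε₀.
E = (4.73e-4)(0.00958)/(8.85×10^-12) = 5.12×10^5 N/C.

E ≈ 5.12×10^5 N/C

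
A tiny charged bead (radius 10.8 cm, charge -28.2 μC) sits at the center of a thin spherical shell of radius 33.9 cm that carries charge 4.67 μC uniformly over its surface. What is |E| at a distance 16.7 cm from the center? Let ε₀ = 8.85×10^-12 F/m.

E = 9.09×10^6 N/C

Use a concentric Gaussian sphere at r = 16.7 cm (between the bodies, 10.8 cm < r < 33.9 cm).
The shell at 33.9 cm lies outside the Gaussian surface, so Q_enc = -28.2 μC = -2.82×10^-5 C.
Since E is radial and uniform over the Gaussian sphere, Φ = E·4πr² = Q_enc/ε₀.
E = |Q_enc|/(4πε₀r²) = (2.82×10^-5)/(4π·8.85×10^-12·(0.167)²) = 9.09×10^6 N/C.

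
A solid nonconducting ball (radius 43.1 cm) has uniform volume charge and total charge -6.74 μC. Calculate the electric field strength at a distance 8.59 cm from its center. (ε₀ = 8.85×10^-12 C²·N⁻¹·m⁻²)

E = 6.50×10^4 N/C

Take a concentric spherical Gaussian surface of radius r = 8.59 cm (r < R).
Only the charge within r is enclosed: Q_enc = Q·(r/R)³ = (-6.74 μC)·(8.59 cm/43.1 cm)³ = -5.336×10^-8 C.
Gauss's law: E·4πr² = Q_enc/ε₀.
E = |Q_enc|/(4πε₀r²) = (5.336×10^-8)/(4π·8.85×10^-12·(0.0859)²) = 6.50e4 N/C.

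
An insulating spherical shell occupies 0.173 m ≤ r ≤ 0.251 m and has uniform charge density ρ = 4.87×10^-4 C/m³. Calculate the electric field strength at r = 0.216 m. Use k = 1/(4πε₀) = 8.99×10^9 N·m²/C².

By spherical symmetry E is radial; choose a Gaussian sphere of radius r = 0.216 m (within the shell material, 0.173 m < r < 0.251 m).
Only the shell between 0.173 m and r is enclosed: Q_enc = ρ·(4π/3)(r³ − a³) = (4.87e-4)·(4π/3)·((0.216)³ − (0.173)³) = 9.996e-6 C.
Since E is radial and uniform over the Gaussian sphere, Φ = E·4πr² = Q_enc/ε₀.
E = k|Q_enc|/r² = (8.99×10^9)(9.996×10^-6)/(0.216)² = 1.93e6 N/C.

|E| = 1.93×10^6 N/C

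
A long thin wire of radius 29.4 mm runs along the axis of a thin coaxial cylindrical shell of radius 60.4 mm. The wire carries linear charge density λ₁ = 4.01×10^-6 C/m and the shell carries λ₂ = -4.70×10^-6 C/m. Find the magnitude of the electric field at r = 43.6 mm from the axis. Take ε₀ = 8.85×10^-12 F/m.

E ≈ 1.65×10^6 N/C

Choose a coaxial cylinder of radius r = 43.6 mm (arbitrary length L) as the Gaussian surface (between the conductors, 29.4 mm < r < 60.4 mm).
Only the inner wire is enclosed; the outer shell contributes nothing inside itself. λ_enc = λ₁ = 4.01×10^-6 C/m.
Since E is radial and uniform over the curved surface, Φ = E·2πrL = Q_enc/ε₀ = λ_enc L/ε₀.
E = |λ_enc|/(2πε₀r) = (4.01×10^-6)/(2π·8.85×10^-12·0.0436) = 1.65×10^6 N/C.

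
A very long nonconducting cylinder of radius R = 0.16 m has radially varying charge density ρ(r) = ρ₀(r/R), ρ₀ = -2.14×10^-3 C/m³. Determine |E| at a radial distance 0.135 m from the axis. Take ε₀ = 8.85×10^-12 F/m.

Take a coaxial cylindrical Gaussian surface of radius r = 0.135 m and length L (r < R).
Integrating ρ over the cross-section to radius r: λ_enc = (2πρ₀/R) ∫₀^r r'^2 dr' = 2πρ₀ r^3/(3·R) = -6.892×10^-5 C/m.
Applying ∮E·dA = Q_enc/ε₀ with the end caps contributing no flux:
E = |λ_enc|/(2πε₀r) = (6.892e-5)/(2π·8.85×10^-12·0.135) = 9.18×10^6 N/C.

9.18e6 N/C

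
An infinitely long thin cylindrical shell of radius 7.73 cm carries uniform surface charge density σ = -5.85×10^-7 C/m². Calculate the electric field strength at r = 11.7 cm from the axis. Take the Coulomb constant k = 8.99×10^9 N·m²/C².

Choose a coaxial cylinder of radius r = 11.7 cm (arbitrary length L) as the Gaussian surface (r > 7.73 cm).
The whole shell is enclosed: λ_enc = σ·2πR = (-5.85e-7)·2π·(0.0773) = -2.841×10^-7 C/m.
By Gauss's law (flux through the curved wall only), E·2πrL = λ_enc L/ε₀.
E = 2k|λ_enc|/r = 2(8.99×10^9)(2.841×10^-7)/(0.117) = 4.37×10^4 N/C.

|E| = 4.37e4 N/C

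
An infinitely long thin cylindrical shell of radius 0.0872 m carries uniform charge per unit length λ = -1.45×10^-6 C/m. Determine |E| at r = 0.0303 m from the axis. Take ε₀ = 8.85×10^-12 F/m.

Take a coaxial cylindrical Gaussian surface of radius r = 0.0303 m and length L (r < 0.0872 m, inside the shell).
All the surface charge lies outside this cylinder: Q_enc = 0, hence E = 0.

|E| = 0 V/m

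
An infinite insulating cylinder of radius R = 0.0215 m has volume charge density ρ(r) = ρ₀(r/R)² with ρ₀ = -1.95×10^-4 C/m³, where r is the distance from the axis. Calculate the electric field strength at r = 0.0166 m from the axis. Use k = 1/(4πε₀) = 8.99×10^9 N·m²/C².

Choose a coaxial cylinder of radius r = 0.0166 m (arbitrary length L) as the Gaussian surface (r < R).
Integrating ρ over the cross-section to radius r: λ_enc = (2πρ₀/R²) ∫₀^r r'^3 dr' = 2πρ₀ r^4/(4·R²) = -5.032×10^-8 C/m.
By Gauss's law (flux through the curved wall only), E·2πrL = λ_enc L/ε₀.
E = 2k|λ_enc|/r = 2(8.99×10^9)(5.032×10^-8)/(0.0166) = 5.45×10^4 N/C.

E ≈ 5.45×10^4 N/C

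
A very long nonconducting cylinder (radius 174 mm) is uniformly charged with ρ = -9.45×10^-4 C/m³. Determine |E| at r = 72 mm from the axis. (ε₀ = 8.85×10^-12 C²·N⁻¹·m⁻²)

By cylindrical symmetry E is radial; use a coaxial Gaussian cylinder of radius 72 mm and length L (r < R).
Charge inside radius r per length L is ρ·πr²·L, so λ_enc = ρπr² = -1.539e-5 C/m.
Since E is radial and uniform over the curved surface, Φ = E·2πrL = Q_enc/ε₀ = λ_enc L/ε₀.
E = |λ_enc|/(2πε₀r) = (1.539e-5)/(2π·8.85×10^-12·0.072) = 3.84e6 N/C.

|E| = 3.84×10^6 V/m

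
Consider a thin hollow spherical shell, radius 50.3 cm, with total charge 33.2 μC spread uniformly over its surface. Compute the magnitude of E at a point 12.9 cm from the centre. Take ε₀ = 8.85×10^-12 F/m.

E = 0 (no enclosed charge)

Use a concentric Gaussian sphere at r = 12.9 cm (inside the shell, r < 50.3 cm).
All the charge is outside the Gaussian surface: Q_enc = 0, hence E = 0 everywhere inside the shell.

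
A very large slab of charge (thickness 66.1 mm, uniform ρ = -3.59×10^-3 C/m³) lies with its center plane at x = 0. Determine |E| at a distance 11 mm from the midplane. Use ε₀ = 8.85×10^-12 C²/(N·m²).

|E| ≈ 4.46×10^6 N/C

By symmetry E is perpendicular to the slab. A Gaussian pillbox from −11 mm to +11 mm (face area A) lies entirely within the slab.
Q_enc = ρ·(2x)·A and flux = 2EA, so 2EA = 2ρxA/ε₀ ⇒ E = |ρ|x/ε₀.
E = (3.59×10^-3)(0.011)/(8.85×10^-12) = 4.46e6 N/C.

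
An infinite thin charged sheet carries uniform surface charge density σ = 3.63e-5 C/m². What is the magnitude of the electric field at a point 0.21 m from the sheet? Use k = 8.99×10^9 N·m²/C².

E ≈ 2.05e6 N/C

Choose a cylindrical pillbox piercing the sheet, end faces (area A) parallel to it.
Only the two end caps contribute flux: Φ = 2EA. With Q_enc = σA, Gauss's law gives E = |σ|/(2ε₀).
E = 2πk|σ| = 2π(8.99×10^9)(3.63×10^-5) = 2.05×10^6 N/C.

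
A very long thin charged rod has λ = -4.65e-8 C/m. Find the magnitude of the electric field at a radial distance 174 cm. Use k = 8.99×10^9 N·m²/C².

Coaxial Gaussian cylinder, radius r = 174 cm, length L.
Q_enc = λL, so λ_enc = -4.65e-8 C/m.
Applying ∮E·dA = Q_enc/ε₀ with the end caps contributing no flux:
E = 2k|λ_enc|/r = 2(8.99×10^9)(4.65e-8)/(1.74) = 480 N/C.

E ≈ 480 N/C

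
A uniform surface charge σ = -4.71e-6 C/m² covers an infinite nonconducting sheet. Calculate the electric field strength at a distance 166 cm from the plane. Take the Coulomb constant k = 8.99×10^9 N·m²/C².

By planar symmetry E is perpendicular to the sheet and uniform; use a Gaussian pillbox with flat faces of area A on each side of the sheet.
Flux Φ = 2EA and Q_enc = σA, so 2EA = σA/ε₀ ⇒ E = |σ|/(2ε₀), independent of distance.
E = 2πk|σ| = 2π(8.99×10^9)(4.71×10^-6) = 2.66×10^5 N/C.

|E| = 2.66e5 N/C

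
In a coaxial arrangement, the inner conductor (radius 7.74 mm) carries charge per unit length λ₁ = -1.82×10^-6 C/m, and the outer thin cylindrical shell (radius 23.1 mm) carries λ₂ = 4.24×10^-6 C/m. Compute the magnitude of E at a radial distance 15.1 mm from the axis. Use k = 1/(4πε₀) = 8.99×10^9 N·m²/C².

E = 2.17×10^6 V/m

By cylindrical symmetry E is radial; use a coaxial Gaussian cylinder of radius 15.1 mm and length L (between the conductors, 7.74 mm < r < 23.1 mm).
Only the inner wire is enclosed; the outer shell contributes nothing inside itself. λ_enc = λ₁ = -1.82×10^-6 C/m.
Applying ∮E·dA = Q_enc/ε₀ with the end caps contributing no flux:
E = 2k|λ_enc|/r = 2(8.99×10^9)(1.82e-6)/(0.0151) = 2.17×10^6 N/C.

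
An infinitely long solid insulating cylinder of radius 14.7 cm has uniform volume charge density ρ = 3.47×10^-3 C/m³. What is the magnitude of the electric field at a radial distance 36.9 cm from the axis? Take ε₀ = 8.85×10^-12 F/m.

By cylindrical symmetry E is radial; use a coaxial Gaussian cylinder of radius 36.9 cm and length L (r > 14.7 cm, full cross-section enclosed).
λ_enc = ρ·πR² = (3.47e-3)π(0.147)² = 2.356e-4 C/m.
Gauss's law: E·2πrL = λ_enc L/ε₀.
E = |λ_enc|/(2πε₀r) = (2.356×10^-4)/(2π·8.85×10^-12·0.369) = 1.15×10^7 N/C.

E = 1.15×10^7 N/C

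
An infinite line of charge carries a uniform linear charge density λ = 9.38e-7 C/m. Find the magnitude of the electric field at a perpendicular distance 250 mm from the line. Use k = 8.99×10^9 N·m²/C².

By cylindrical symmetry E is radial; use a coaxial Gaussian cylinder of radius 250 mm and length L.
Q_enc = λL, so λ_enc = 9.38×10^-7 C/m.
By Gauss's law (flux through the curved wall only), E·2πrL = λ_enc L/ε₀.
E = 2k|λ_enc|/r = 2(8.99×10^9)(9.38×10^-7)/(0.25) = 6.75×10^4 N/C.

6.75×10^4 N/C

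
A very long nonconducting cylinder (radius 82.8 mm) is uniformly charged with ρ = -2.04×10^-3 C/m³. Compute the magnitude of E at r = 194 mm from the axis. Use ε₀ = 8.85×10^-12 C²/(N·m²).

Coaxial Gaussian cylinder, radius r = 194 mm, length L (r > 82.8 mm, full cross-section enclosed).
λ_enc = ρ·πR² = (-2.04×10^-3)π(0.0828)² = -4.394×10^-5 C/m.
Since E is radial and uniform over the curved surface, Φ = E·2πrL = Q_enc/ε₀ = λ_enc L/ε₀.
E = |λ_enc|/(2πε₀r) = (4.394e-5)/(2π·8.85×10^-12·0.194) = 4.07×10^6 N/C.

|E| ≈ 4.07e6 V/m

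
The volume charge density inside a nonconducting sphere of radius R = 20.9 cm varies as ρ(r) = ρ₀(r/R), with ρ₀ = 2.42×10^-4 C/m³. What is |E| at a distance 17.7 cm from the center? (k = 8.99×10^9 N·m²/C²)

E = 1.02e6 V/m

Symmetry ⇒ E = E(r) r̂. Gaussian sphere of radius r = 17.7 cm (r < R).
Q_enc = ∫₀^r ρ(r')·4πr'² dr' = (4πρ₀/R) ∫₀^r r'^3 dr' = 4πρ₀ r^4/(4·R) = 3.57×10^-6 C.
Since E is radial and uniform over the Gaussian sphere, Φ = E·4πr² = Q_enc/ε₀.
E = k|Q_enc|/r² = (8.99×10^9)(3.57×10^-6)/(0.177)² = 1.02×10^6 N/C.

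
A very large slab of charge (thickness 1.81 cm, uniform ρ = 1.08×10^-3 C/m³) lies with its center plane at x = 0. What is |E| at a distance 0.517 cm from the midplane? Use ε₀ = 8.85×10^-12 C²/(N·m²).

By symmetry E is perpendicular to the slab. A Gaussian pillbox from −0.517 cm to +0.517 cm (face area A) lies entirely within the slab.
Q_enc = ρ·(2x)·A and flux = 2EA, so 2EA = 2ρxA/ε₀ ⇒ E = |ρ|x/ε₀.
E = (1.08e-3)(0.00517)/(8.85×10^-12) = 6.31×10^5 N/C.

E ≈ 6.31×10^5 N/C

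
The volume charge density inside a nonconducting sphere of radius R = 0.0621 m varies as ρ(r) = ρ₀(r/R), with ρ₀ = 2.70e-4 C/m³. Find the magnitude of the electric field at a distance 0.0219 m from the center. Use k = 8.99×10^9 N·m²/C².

5.89×10^4 V/m

Use a concentric Gaussian sphere at r = 0.0219 m (r < R).
Integrate the density: Q_enc = 4π ∫₀^r ρ₀(r'/R)^1 r'² dr' = 4πρ₀ r^4/(4·R) = 3.142×10^-9 C.
Since E is radial and uniform over the Gaussian sphere, Φ = E·4πr² = Q_enc/ε₀.
E = k|Q_enc|/r² = (8.99×10^9)(3.142×10^-9)/(0.0219)² = 5.89×10^4 N/C.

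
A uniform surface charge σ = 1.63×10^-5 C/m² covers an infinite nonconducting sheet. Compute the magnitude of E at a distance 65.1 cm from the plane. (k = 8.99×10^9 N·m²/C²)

9.21×10^5 N/C

By planar symmetry E is perpendicular to the sheet and uniform; use a Gaussian pillbox with flat faces of area A on each side of the sheet.
Flux Φ = 2EA and Q_enc = σA, so 2EA = σA/ε₀ ⇒ E = |σ|/(2ε₀), independent of distance.
E = 2πk|σ| = 2π(8.99×10^9)(1.63e-5) = 9.21×10^5 N/C.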